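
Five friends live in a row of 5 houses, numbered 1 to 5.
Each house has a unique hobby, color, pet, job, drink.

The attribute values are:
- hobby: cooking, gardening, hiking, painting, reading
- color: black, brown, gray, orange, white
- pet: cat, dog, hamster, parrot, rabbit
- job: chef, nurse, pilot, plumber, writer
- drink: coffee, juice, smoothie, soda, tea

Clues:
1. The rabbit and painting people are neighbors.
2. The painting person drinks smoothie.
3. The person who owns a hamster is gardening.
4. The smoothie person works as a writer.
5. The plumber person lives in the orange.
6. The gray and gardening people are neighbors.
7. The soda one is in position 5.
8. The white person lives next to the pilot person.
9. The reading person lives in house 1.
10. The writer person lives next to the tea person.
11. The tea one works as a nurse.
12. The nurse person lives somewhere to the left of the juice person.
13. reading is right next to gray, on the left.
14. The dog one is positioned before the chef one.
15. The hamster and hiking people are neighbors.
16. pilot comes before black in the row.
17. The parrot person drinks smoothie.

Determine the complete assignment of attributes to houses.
Solution:

House | Hobby | Color | Pet | Job | Drink
-----------------------------------------
  1   | reading | orange | rabbit | plumber | coffee
  2   | painting | gray | parrot | writer | smoothie
  3   | gardening | white | hamster | nurse | tea
  4   | hiking | brown | dog | pilot | juice
  5   | cooking | black | cat | chef | soda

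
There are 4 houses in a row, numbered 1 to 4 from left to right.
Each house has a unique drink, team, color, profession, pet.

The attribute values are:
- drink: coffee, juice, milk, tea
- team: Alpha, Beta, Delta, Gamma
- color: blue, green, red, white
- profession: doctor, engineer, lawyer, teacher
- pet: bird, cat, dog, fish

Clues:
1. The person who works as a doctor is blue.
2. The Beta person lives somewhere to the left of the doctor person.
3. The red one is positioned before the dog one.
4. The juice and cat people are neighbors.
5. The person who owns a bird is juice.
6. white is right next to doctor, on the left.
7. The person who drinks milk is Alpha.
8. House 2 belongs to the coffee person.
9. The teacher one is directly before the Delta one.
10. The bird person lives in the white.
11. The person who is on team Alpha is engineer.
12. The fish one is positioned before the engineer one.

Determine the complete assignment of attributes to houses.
Solution:

House | Drink | Team | Color | Profession | Pet
-----------------------------------------------
  1   | juice | Beta | white | teacher | bird
  2   | coffee | Delta | blue | doctor | cat
  3   | tea | Gamma | red | lawyer | fish
  4   | milk | Alpha | green | engineer | dog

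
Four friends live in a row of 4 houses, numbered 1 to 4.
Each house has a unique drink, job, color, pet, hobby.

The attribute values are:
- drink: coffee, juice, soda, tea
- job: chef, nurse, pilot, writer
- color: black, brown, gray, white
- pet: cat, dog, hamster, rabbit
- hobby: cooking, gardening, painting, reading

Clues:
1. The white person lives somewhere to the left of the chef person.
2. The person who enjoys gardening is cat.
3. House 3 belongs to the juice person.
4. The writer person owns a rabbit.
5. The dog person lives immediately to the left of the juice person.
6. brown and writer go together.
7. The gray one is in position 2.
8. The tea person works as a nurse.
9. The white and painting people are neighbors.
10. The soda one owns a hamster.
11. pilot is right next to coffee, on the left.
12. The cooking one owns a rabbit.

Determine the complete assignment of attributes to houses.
Solution:

House | Drink | Job | Color | Pet | Hobby
-----------------------------------------
  1   | soda | pilot | white | hamster | reading
  2   | coffee | chef | gray | dog | painting
  3   | juice | writer | brown | rabbit | cooking
  4   | tea | nurse | black | cat | gardening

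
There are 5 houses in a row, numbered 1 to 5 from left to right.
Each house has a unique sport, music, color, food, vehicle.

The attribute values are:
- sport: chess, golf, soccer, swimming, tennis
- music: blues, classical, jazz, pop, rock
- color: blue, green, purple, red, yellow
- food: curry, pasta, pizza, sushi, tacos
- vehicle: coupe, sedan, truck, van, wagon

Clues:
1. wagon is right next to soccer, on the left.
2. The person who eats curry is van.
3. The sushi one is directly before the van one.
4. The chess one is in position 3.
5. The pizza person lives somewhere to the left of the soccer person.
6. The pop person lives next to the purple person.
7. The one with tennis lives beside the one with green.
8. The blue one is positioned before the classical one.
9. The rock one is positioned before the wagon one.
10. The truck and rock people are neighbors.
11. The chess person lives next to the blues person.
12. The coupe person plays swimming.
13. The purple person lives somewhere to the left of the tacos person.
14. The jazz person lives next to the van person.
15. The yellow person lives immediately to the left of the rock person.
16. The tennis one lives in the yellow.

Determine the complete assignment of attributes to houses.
Solution:

House | Sport | Music | Color | Food | Vehicle
----------------------------------------------
  1   | tennis | jazz | yellow | sushi | truck
  2   | golf | rock | green | curry | van
  3   | chess | pop | blue | pizza | wagon
  4   | soccer | blues | purple | pasta | sedan
  5   | swimming | classical | red | tacos | coupe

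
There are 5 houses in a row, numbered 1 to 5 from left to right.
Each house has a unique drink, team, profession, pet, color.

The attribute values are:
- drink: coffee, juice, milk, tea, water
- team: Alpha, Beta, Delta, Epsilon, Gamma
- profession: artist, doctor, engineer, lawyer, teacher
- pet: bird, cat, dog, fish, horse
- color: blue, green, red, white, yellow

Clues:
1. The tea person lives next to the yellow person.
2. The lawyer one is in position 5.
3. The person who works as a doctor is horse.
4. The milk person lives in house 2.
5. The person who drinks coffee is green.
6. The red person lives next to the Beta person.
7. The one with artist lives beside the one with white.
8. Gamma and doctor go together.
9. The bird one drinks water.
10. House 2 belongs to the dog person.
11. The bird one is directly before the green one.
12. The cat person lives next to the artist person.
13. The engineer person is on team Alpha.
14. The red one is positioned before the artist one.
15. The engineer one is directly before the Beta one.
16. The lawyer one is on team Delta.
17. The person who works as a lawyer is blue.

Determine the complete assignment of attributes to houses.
Solution:

House | Drink | Team | Profession | Pet | Color
-----------------------------------------------
  1   | tea | Alpha | engineer | cat | red
  2   | milk | Beta | artist | dog | yellow
  3   | water | Epsilon | teacher | bird | white
  4   | coffee | Gamma | doctor | horse | green
  5   | juice | Delta | lawyer | fish | blue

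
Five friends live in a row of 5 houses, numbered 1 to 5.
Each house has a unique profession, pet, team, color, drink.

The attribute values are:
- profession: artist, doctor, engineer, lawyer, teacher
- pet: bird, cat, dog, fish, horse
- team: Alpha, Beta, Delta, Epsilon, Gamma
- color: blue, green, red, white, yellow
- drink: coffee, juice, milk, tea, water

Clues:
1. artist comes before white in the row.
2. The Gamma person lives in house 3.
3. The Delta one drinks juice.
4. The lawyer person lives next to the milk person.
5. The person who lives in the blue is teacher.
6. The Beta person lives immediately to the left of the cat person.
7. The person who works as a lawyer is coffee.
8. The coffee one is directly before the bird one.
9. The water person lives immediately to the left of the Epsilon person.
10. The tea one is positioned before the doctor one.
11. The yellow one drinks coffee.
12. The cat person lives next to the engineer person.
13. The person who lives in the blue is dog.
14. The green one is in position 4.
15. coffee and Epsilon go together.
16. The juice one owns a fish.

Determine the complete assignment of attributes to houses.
Solution:

House | Profession | Pet | Team | Color | Drink
-----------------------------------------------
  1   | teacher | dog | Beta | blue | water
  2   | lawyer | cat | Epsilon | yellow | coffee
  3   | engineer | bird | Gamma | red | milk
  4   | artist | horse | Alpha | green | tea
  5   | doctor | fish | Delta | white | juice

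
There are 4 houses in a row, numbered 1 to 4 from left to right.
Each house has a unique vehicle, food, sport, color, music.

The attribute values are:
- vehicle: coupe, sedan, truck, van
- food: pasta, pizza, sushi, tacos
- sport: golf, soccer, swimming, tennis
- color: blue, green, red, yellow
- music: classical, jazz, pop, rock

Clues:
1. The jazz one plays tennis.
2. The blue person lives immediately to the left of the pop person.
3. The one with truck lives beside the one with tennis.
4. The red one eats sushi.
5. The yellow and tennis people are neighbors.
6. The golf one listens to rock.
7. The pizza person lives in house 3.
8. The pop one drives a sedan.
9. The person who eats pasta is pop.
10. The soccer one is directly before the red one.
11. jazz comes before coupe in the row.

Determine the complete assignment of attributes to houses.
Solution:

House | Vehicle | Food | Sport | Color | Music
----------------------------------------------
  1   | truck | tacos | soccer | yellow | classical
  2   | van | sushi | tennis | red | jazz
  3   | coupe | pizza | golf | blue | rock
  4   | sedan | pasta | swimming | green | pop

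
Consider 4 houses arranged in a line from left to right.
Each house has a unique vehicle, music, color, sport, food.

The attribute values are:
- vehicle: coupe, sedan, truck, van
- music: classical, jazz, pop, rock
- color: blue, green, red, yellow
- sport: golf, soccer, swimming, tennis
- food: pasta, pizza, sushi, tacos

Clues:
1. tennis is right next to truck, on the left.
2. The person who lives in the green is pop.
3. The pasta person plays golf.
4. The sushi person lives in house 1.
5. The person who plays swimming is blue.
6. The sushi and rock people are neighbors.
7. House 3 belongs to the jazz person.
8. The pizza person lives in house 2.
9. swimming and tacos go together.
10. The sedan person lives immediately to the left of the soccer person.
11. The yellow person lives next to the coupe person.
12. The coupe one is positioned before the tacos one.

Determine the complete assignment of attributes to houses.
Solution:

House | Vehicle | Music | Color | Sport | Food
----------------------------------------------
  1   | sedan | pop | green | tennis | sushi
  2   | truck | rock | yellow | soccer | pizza
  3   | coupe | jazz | red | golf | pasta
  4   | van | classical | blue | swimming | tacos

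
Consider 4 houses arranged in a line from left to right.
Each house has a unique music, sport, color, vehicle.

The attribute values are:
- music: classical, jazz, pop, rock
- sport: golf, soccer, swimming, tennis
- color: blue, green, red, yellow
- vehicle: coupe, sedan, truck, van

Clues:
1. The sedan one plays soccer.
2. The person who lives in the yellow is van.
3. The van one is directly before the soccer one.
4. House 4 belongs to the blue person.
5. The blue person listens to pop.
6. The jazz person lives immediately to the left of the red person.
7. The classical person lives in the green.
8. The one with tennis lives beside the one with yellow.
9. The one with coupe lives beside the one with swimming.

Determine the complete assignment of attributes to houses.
Solution:

House | Music | Sport | Color | Vehicle
---------------------------------------
  1   | classical | tennis | green | coupe
  2   | jazz | swimming | yellow | van
  3   | rock | soccer | red | sedan
  4   | pop | golf | blue | truck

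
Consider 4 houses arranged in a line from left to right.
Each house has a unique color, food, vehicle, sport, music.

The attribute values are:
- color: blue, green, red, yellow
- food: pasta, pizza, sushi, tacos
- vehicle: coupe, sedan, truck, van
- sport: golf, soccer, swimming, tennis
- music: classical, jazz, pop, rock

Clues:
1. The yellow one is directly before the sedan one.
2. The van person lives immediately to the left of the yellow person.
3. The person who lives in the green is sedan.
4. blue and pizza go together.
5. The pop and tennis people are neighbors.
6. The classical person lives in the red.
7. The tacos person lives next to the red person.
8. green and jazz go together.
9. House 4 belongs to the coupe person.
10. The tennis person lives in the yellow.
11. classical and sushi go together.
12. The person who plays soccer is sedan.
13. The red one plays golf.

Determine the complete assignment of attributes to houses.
Solution:

House | Color | Food | Vehicle | Sport | Music
----------------------------------------------
  1   | blue | pizza | van | swimming | pop
  2   | yellow | pasta | truck | tennis | rock
  3   | green | tacos | sedan | soccer | jazz
  4   | red | sushi | coupe | golf | classical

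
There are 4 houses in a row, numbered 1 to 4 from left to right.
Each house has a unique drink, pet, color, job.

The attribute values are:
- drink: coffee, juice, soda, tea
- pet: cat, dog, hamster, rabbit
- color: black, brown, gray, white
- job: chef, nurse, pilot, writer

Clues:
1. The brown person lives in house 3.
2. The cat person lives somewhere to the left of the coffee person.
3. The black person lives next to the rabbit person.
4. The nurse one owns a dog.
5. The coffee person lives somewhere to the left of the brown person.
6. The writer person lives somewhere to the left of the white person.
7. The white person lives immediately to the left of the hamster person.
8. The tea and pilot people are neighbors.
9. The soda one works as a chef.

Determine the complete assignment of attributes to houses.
Solution:

House | Drink | Pet | Color | Job
---------------------------------
  1   | tea | cat | black | writer
  2   | coffee | rabbit | white | pilot
  3   | soda | hamster | brown | chef
  4   | juice | dog | gray | nurse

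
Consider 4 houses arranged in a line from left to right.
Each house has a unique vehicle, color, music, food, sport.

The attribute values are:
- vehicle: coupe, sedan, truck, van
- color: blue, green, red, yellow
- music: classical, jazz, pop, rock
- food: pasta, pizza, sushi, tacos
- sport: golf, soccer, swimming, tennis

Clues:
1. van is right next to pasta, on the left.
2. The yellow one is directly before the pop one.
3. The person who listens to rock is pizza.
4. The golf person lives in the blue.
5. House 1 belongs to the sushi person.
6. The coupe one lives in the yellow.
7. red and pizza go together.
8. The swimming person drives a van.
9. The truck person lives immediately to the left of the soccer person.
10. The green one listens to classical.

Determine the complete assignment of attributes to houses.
Solution:

House | Vehicle | Color | Music | Food | Sport
----------------------------------------------
  1   | van | green | classical | sushi | swimming
  2   | coupe | yellow | jazz | pasta | tennis
  3   | truck | blue | pop | tacos | golf
  4   | sedan | red | rock | pizza | soccer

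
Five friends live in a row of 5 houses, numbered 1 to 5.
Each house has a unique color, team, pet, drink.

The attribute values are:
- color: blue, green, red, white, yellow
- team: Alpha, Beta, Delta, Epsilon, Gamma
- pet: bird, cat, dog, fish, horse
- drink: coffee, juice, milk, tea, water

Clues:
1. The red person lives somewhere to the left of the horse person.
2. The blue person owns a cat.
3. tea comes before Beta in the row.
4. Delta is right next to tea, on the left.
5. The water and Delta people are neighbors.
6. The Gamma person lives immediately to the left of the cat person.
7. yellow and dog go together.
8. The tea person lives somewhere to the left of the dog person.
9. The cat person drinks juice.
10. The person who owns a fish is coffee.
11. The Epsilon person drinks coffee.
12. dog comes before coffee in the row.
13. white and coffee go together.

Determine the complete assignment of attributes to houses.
Solution:

House | Color | Team | Pet | Drink
----------------------------------
  1   | red | Gamma | bird | water
  2   | blue | Delta | cat | juice
  3   | green | Alpha | horse | tea
  4   | yellow | Beta | dog | milk
  5   | white | Epsilon | fish | coffee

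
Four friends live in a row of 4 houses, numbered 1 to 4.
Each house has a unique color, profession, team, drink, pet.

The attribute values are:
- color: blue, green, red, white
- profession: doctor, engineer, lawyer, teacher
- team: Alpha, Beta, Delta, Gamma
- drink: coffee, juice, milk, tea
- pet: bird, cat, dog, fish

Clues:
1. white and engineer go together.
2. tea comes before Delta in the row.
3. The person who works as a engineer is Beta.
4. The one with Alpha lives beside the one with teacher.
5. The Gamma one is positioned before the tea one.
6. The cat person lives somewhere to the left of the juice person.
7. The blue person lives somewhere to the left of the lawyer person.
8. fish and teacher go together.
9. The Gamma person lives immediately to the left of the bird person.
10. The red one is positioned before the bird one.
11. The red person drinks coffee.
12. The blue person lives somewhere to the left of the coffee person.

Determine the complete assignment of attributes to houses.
Solution:

House | Color | Profession | Team | Drink | Pet
-----------------------------------------------
  1   | blue | doctor | Alpha | milk | cat
  2   | red | teacher | Gamma | coffee | fish
  3   | white | engineer | Beta | tea | bird
  4   | green | lawyer | Delta | juice | dog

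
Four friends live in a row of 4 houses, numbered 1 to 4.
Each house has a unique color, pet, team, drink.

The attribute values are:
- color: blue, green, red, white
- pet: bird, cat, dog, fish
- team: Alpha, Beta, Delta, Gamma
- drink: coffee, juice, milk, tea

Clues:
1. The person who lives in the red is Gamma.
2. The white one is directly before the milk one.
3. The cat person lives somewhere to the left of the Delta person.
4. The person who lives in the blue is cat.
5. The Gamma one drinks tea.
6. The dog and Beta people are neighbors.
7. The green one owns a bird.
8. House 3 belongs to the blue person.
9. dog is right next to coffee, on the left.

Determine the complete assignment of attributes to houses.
Solution:

House | Color | Pet | Team | Drink
----------------------------------
  1   | red | dog | Gamma | tea
  2   | white | fish | Beta | coffee
  3   | blue | cat | Alpha | milk
  4   | green | bird | Delta | juice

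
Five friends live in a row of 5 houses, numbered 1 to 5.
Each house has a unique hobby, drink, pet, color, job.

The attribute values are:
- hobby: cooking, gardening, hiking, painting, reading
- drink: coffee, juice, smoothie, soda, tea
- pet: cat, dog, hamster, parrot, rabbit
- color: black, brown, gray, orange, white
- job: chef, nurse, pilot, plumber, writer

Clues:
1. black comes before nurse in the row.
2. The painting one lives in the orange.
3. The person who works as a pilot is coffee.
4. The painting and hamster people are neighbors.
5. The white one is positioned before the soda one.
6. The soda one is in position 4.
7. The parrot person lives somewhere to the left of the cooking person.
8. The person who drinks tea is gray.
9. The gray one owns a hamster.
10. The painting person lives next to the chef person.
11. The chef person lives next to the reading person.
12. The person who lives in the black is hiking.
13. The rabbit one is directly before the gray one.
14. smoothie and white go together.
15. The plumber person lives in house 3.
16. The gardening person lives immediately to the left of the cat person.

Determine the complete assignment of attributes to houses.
Solution:

House | Hobby | Drink | Pet | Color | Job
-----------------------------------------
  1   | painting | coffee | rabbit | orange | pilot
  2   | gardening | tea | hamster | gray | chef
  3   | reading | smoothie | cat | white | plumber
  4   | hiking | soda | parrot | black | writer
  5   | cooking | juice | dog | brown | nurse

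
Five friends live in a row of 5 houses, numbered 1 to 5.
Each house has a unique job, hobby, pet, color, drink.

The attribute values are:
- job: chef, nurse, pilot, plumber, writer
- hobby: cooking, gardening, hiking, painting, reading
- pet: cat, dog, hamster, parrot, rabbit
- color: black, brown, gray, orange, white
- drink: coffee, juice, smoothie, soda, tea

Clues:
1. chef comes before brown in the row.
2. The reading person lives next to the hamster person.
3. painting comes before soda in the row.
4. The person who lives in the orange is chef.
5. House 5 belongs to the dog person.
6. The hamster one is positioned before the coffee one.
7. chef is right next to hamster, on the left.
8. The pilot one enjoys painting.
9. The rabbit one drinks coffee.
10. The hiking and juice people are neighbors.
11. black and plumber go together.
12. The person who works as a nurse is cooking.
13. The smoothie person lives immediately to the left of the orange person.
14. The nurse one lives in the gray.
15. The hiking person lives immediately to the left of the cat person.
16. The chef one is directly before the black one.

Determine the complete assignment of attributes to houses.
Solution:

House | Job | Hobby | Pet | Color | Drink
-----------------------------------------
  1   | writer | hiking | parrot | white | smoothie
  2   | chef | reading | cat | orange | juice
  3   | plumber | gardening | hamster | black | tea
  4   | pilot | painting | rabbit | brown | coffee
  5   | nurse | cooking | dog | gray | soda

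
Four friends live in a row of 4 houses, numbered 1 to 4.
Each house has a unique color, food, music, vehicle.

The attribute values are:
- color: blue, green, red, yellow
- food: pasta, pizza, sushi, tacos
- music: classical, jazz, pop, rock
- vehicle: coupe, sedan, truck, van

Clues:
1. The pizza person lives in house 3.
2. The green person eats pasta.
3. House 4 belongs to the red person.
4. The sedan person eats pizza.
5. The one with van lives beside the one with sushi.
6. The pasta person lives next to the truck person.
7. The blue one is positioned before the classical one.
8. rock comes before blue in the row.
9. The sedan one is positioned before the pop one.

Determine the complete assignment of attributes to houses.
Solution:

House | Color | Food | Music | Vehicle
--------------------------------------
  1   | green | pasta | rock | van
  2   | blue | sushi | jazz | truck
  3   | yellow | pizza | classical | sedan
  4   | red | tacos | pop | coupe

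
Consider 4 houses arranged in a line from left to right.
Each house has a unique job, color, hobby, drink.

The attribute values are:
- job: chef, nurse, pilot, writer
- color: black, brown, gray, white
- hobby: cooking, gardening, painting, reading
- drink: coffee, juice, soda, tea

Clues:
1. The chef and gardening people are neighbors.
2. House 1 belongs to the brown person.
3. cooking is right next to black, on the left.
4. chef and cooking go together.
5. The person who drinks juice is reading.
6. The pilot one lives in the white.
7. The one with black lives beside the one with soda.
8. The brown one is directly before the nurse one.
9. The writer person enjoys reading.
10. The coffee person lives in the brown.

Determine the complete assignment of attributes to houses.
Solution:

House | Job | Color | Hobby | Drink
-----------------------------------
  1   | chef | brown | cooking | coffee
  2   | nurse | black | gardening | tea
  3   | pilot | white | painting | soda
  4   | writer | gray | reading | juice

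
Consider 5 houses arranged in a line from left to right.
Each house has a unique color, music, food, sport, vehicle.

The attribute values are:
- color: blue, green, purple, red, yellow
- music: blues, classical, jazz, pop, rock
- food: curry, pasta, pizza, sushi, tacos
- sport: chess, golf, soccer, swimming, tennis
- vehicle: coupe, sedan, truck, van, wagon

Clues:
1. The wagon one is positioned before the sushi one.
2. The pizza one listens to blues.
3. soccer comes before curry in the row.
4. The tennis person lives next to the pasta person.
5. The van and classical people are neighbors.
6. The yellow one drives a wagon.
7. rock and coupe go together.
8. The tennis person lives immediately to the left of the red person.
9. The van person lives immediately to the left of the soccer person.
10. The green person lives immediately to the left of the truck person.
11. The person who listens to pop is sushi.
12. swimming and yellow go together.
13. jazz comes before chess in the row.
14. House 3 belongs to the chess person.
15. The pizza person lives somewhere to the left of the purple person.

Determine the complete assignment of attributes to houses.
Solution:

House | Color | Music | Food | Sport | Vehicle
----------------------------------------------
  1   | green | jazz | tacos | tennis | van
  2   | red | classical | pasta | soccer | truck
  3   | blue | rock | curry | chess | coupe
  4   | yellow | blues | pizza | swimming | wagon
  5   | purple | pop | sushi | golf | sedan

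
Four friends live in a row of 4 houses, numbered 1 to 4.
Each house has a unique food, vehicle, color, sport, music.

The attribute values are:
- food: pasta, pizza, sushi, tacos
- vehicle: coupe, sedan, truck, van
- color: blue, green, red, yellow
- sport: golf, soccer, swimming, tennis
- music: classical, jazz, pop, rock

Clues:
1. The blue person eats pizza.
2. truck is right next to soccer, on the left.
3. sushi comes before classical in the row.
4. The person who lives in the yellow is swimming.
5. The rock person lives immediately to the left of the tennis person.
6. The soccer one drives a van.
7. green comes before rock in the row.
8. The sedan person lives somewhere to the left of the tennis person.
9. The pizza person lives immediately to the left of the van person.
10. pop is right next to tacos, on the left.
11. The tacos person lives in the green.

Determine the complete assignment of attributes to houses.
Solution:

House | Food | Vehicle | Color | Sport | Music
----------------------------------------------
  1   | pizza | truck | blue | golf | pop
  2   | tacos | van | green | soccer | jazz
  3   | sushi | sedan | yellow | swimming | rock
  4   | pasta | coupe | red | tennis | classical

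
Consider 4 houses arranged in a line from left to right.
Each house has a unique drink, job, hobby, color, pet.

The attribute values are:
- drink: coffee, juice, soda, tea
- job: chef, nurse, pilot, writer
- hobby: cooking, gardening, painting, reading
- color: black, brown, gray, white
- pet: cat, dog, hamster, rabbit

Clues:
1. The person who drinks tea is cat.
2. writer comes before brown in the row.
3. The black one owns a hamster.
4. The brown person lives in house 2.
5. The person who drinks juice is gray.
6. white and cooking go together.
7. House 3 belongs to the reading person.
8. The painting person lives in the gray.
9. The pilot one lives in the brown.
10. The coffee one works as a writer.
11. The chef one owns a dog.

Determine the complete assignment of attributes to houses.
Solution:

House | Drink | Job | Hobby | Color | Pet
-----------------------------------------
  1   | coffee | writer | cooking | white | rabbit
  2   | tea | pilot | gardening | brown | cat
  3   | soda | nurse | reading | black | hamster
  4   | juice | chef | painting | gray | dog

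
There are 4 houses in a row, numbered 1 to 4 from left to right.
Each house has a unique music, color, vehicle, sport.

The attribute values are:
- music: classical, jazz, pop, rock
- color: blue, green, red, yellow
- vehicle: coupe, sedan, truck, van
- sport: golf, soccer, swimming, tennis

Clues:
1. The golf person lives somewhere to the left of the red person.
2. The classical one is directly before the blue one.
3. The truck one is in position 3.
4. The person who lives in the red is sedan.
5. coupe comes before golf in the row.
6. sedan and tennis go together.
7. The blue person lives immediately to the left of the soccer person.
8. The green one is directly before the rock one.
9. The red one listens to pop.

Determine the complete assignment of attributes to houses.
Solution:

House | Music | Color | Vehicle | Sport
---------------------------------------
  1   | classical | green | coupe | swimming
  2   | rock | blue | van | golf
  3   | jazz | yellow | truck | soccer
  4   | pop | red | sedan | tennis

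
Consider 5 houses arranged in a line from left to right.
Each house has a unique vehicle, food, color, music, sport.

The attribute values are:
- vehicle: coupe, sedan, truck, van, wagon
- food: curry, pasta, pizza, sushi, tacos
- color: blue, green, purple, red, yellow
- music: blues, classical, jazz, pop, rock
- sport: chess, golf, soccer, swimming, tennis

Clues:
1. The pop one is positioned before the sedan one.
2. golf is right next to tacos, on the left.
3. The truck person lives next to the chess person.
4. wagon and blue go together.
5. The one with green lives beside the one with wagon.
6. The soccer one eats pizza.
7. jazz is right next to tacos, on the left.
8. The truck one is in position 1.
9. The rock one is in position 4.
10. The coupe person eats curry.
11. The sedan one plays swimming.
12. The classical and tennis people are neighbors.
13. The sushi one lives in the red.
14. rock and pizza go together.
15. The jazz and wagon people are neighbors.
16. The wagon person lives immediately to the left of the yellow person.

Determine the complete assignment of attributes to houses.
Solution:

House | Vehicle | Food | Color | Music | Sport
----------------------------------------------
  1   | truck | pasta | green | jazz | golf
  2   | wagon | tacos | blue | classical | chess
  3   | coupe | curry | yellow | pop | tennis
  4   | van | pizza | purple | rock | soccer
  5   | sedan | sushi | red | blues | swimming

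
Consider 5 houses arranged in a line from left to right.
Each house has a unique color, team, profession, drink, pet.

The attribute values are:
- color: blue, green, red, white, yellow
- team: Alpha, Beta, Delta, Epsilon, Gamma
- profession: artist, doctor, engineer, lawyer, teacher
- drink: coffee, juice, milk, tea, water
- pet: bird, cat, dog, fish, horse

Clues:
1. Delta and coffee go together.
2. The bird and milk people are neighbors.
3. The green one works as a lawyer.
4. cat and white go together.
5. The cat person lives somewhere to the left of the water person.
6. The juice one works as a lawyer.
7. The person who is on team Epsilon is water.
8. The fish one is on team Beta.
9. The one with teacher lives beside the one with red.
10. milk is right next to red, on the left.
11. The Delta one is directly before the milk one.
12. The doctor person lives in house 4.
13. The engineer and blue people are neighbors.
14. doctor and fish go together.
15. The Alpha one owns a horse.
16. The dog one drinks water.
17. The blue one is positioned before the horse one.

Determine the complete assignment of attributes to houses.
Solution:

House | Color | Team | Profession | Drink | Pet
-----------------------------------------------
  1   | yellow | Delta | artist | coffee | bird
  2   | white | Gamma | teacher | milk | cat
  3   | red | Epsilon | engineer | water | dog
  4   | blue | Beta | doctor | tea | fish
  5   | green | Alpha | lawyer | juice | horse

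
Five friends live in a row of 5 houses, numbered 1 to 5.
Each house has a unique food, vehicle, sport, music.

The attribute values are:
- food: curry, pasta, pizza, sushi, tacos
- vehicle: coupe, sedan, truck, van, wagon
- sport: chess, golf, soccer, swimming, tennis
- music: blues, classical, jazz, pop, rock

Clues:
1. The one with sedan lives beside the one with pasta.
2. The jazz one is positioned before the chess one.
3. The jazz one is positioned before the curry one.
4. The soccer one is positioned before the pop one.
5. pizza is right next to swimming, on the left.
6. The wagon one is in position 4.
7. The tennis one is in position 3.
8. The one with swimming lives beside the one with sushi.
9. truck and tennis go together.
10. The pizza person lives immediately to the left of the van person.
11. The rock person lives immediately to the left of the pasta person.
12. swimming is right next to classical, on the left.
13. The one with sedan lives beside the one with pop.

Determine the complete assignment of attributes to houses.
Solution:

House | Food | Vehicle | Sport | Music
--------------------------------------
  1   | pizza | sedan | soccer | rock
  2   | pasta | van | swimming | pop
  3   | sushi | truck | tennis | classical
  4   | tacos | wagon | golf | jazz
  5   | curry | coupe | chess | blues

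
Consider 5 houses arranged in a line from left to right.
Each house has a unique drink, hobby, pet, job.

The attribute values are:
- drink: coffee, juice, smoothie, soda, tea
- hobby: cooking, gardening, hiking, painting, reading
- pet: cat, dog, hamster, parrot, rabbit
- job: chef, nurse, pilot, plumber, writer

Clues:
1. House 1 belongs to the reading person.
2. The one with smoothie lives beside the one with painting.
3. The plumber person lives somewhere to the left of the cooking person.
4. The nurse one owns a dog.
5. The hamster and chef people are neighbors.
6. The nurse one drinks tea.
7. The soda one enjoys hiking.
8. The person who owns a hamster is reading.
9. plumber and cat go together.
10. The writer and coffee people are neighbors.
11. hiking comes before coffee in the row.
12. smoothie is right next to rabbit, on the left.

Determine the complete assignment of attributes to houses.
Solution:

House | Drink | Hobby | Pet | Job
---------------------------------
  1   | smoothie | reading | hamster | pilot
  2   | juice | painting | rabbit | chef
  3   | soda | hiking | parrot | writer
  4   | coffee | gardening | cat | plumber
  5   | tea | cooking | dog | nurse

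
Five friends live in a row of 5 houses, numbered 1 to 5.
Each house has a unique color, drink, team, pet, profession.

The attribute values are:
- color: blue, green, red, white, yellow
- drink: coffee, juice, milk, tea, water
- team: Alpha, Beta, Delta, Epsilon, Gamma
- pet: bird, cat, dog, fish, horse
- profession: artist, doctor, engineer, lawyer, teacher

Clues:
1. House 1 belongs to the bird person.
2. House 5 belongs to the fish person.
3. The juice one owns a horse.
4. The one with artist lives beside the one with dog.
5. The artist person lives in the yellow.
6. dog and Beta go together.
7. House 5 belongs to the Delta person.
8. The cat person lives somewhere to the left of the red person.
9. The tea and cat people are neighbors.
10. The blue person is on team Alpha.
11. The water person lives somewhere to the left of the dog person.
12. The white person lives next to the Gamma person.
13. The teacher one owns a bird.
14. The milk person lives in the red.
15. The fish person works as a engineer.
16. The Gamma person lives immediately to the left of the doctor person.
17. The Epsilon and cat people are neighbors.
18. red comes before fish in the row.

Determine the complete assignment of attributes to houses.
Solution:

House | Color | Drink | Team | Pet | Profession
-----------------------------------------------
  1   | white | tea | Epsilon | bird | teacher
  2   | yellow | water | Gamma | cat | artist
  3   | red | milk | Beta | dog | doctor
  4   | blue | juice | Alpha | horse | lawyer
  5   | green | coffee | Delta | fish | engineer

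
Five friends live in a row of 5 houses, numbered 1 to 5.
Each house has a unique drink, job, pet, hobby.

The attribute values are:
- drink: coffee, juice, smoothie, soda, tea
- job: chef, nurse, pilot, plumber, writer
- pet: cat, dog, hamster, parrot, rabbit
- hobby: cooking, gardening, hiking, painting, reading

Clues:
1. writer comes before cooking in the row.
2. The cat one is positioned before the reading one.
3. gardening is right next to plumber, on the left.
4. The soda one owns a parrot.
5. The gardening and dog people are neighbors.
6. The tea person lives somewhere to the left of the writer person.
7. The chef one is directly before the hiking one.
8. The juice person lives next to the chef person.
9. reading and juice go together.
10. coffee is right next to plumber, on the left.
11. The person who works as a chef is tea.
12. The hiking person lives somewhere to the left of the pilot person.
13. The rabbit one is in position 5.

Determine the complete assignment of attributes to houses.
Solution:

House | Drink | Job | Pet | Hobby
---------------------------------
  1   | coffee | nurse | cat | gardening
  2   | juice | plumber | dog | reading
  3   | tea | chef | hamster | painting
  4   | soda | writer | parrot | hiking
  5   | smoothie | pilot | rabbit | cooking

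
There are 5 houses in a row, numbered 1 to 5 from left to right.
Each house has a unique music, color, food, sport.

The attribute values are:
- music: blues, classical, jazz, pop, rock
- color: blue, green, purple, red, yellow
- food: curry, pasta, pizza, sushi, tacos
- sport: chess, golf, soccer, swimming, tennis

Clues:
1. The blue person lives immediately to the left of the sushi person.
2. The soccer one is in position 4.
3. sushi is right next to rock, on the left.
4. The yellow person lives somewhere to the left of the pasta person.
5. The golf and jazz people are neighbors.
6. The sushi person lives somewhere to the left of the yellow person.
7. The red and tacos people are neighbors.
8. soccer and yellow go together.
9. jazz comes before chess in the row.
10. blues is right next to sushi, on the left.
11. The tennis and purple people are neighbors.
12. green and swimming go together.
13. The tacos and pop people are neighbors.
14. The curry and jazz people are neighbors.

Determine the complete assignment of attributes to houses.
Solution:

House | Music | Color | Food | Sport
------------------------------------
  1   | blues | blue | curry | golf
  2   | jazz | red | sushi | tennis
  3   | rock | purple | tacos | chess
  4   | pop | yellow | pizza | soccer
  5   | classical | green | pasta | swimming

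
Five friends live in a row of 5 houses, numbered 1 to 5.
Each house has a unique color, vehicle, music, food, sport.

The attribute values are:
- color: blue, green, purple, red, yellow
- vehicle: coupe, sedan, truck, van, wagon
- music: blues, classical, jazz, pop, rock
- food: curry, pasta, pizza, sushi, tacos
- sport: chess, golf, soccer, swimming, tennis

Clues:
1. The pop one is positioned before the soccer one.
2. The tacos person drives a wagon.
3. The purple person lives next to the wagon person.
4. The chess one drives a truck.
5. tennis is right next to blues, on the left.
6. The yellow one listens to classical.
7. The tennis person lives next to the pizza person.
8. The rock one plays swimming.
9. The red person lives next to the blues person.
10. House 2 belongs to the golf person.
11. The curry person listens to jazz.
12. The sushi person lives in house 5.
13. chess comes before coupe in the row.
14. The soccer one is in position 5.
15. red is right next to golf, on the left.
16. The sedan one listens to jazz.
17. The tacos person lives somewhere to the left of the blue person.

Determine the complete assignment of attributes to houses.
Solution:

House | Color | Vehicle | Music | Food | Sport
----------------------------------------------
  1   | red | sedan | jazz | curry | tennis
  2   | purple | van | blues | pizza | golf
  3   | green | wagon | rock | tacos | swimming
  4   | blue | truck | pop | pasta | chess
  5   | yellow | coupe | classical | sushi | soccer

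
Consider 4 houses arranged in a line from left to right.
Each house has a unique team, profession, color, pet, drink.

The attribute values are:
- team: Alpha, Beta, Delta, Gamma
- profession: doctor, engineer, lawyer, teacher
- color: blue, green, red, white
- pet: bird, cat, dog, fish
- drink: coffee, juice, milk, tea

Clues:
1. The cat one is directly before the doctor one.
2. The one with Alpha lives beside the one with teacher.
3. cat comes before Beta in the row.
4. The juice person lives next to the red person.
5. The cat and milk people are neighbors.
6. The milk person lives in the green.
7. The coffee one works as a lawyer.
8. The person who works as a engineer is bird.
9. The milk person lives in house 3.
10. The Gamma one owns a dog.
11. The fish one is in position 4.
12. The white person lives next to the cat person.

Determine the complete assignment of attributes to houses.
Solution:

House | Team | Profession | Color | Pet | Drink
-----------------------------------------------
  1   | Alpha | engineer | white | bird | juice
  2   | Delta | teacher | red | cat | tea
  3   | Gamma | doctor | green | dog | milk
  4   | Beta | lawyer | blue | fish | coffee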